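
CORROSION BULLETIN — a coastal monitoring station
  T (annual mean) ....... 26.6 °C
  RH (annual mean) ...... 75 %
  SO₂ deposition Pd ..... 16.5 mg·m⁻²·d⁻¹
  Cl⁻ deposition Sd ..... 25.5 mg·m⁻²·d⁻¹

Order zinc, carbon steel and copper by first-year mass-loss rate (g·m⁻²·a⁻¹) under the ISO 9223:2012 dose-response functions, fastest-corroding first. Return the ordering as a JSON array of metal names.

zinc: f(T) = -0.071·(T−10) [T>10 °C] = -1.1786
  SO₂ term: 0.0129·16.5^0.44·exp(0.046·75-1.1786) = 0.4293
  Cl⁻ term: 0.0175·25.5^0.57·exp(0.008·75+0.085·26.6) = 1.938
  r_corr = 0.4293 + 1.938 = 2.367 μm/a
  mass loss = 2.367 μm/a × 7.14 g/cm³ = 16.9 g·m⁻²·a⁻¹
carbon steel: T>10 °C ⇒ hinge -0.054·(26.6−10) = -0.8964
  SO₂ term: 1.77·16.5^0.52·exp(0.02·75-0.8964) = 13.91
  Cl⁻ term: 0.102·25.5^0.62·exp(0.033·75+0.04·26.6) = 26.16
  r_corr = 13.91 + 26.16 = 40.07 μm/a
  mass loss = 40.07 μm/a × 7.85 g/cm³ = 314.5 g·m⁻²·a⁻¹
copper: T>10 °C ⇒ hinge -0.080·(26.6−10) = -1.3280
  Pd branch = 0.0053·Pd^0.26·e^(0.059·RH+f) = 0.2431 μm/a
  Cl⁻ term: 0.01025·25.5^0.27·exp(0.036·75+0.049·26.6) = 1.346
  sum: 0.2431 + 1.346 → r_corr = 1.589 μm/a
  mass loss = 1.589 μm/a × 8.96 g/cm³ = 14.24 g·m⁻²·a⁻¹
Ordering by g·m⁻²·a⁻¹: carbon steel (315) > zinc (16.9) > copper (14.2)

["carbon steel", "zinc", "copper"]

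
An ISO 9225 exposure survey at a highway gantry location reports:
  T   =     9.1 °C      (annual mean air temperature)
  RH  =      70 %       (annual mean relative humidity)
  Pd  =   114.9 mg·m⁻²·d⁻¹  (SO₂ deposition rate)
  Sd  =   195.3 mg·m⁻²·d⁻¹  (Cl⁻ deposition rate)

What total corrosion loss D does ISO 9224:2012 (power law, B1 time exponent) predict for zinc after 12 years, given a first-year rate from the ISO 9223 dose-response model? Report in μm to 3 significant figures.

D(12) = 29.1 μm

zinc: f(T) = +0.038·(T−10) [T≤10 °C] = -0.0342
  Pd branch = 0.0129·Pd^0.44·e^(0.046·RH+f) = 2.516 μm/a
  Sd branch = 0.0175·Sd^0.57·e^(0.008·RH+0.085·T) = 1.342 μm/a
  r_corr = 2.516 + 1.342 = 3.858 μm/a
ISO 9224: D(t) = r_corr · t^b with b = 0.813 (zinc, B1)
  D(12) = 3.858 × 12^0.813 = 3.858 × 7.54 = 29.09 μm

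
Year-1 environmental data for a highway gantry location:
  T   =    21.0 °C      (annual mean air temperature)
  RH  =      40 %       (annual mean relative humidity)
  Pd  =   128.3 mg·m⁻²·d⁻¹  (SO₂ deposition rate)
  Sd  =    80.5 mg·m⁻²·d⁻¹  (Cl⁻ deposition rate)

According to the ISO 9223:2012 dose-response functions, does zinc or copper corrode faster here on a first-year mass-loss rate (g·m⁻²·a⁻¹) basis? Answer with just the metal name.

zinc

zinc: T>10 °C ⇒ hinge -0.071·(21.0−10) = -0.7810
  Pd branch = 0.0129·Pd^0.44·e^(0.046·RH+f) = 0.3149 μm/a
  Sd branch = 0.0175·Sd^0.57·e^(0.008·RH+0.085·T) = 1.752 μm/a
  sum: 0.3149 + 1.752 → r_corr = 2.067 μm/a
  mass loss = 2.067 μm/a × 7.14 g/cm³ = 14.76 g·m⁻²·a⁻¹
copper: T>10 °C ⇒ hinge -0.080·(21.0−10) = -0.8800
  Pd branch = 0.0053·Pd^0.26·e^(0.059·RH+f) = 0.08226 μm/a
  Sd branch = 0.01025·Sd^0.27·e^(0.036·RH+0.049·T) = 0.3959 μm/a
  sum: 0.08226 + 0.3959 → r_corr = 0.4781 μm/a
  mass loss = 0.4781 μm/a × 8.96 g/cm³ = 4.284 g·m⁻²·a⁻¹
Ordering by g·m⁻²·a⁻¹: zinc (14.8) > copper (4.28)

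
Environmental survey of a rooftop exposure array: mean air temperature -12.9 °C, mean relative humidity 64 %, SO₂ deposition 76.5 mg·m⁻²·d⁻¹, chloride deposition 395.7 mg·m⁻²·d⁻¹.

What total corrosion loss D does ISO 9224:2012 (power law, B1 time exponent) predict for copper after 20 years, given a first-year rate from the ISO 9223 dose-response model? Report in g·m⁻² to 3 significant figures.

copper: temperature factor f = +0.126·(-22.9) = -2.8854
  SO₂ term: 0.0053·76.5^0.26·exp(0.059·64-2.8854) = 0.03989
  Sd branch = 0.01025·Sd^0.27·e^(0.036·RH+0.049·T) = 0.2742 μm/a
  sum: 0.03989 + 0.2742 → r_corr = 0.3141 μm/a
Power-law: D(20) = r_corr · 20^0.667
  D(20) = 0.3141 × 20^0.667 = 0.3141 × 7.375 = 2.317 μm
  Mass loss = 2.317 μm × 8.96 g/cm³ = 20.76 g·m⁻²

D(20) = 20.8 g·m⁻²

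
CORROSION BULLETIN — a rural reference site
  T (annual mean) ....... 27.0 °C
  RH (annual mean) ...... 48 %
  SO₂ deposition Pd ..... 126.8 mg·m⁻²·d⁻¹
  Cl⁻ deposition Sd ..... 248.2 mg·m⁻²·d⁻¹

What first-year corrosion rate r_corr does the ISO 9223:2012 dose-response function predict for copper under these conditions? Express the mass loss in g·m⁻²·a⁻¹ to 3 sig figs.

r_corr = 9.33 g·m⁻²·a⁻¹

copper: temperature factor f = -0.080·(17.0) = -1.3600
  SO₂ term: 0.0053·126.8^0.26·exp(0.059·48-1.3600) = 0.08135
  Cl⁻ term: 0.01025·248.2^0.27·exp(0.036·48+0.049·27.0) = 0.9602
  r_corr = 0.08135 + 0.9602 = 1.042 μm/a
Convert to mass loss: 1.042 μm/a × 8.96 g/cm³ = 9.332 g·m⁻²·a⁻¹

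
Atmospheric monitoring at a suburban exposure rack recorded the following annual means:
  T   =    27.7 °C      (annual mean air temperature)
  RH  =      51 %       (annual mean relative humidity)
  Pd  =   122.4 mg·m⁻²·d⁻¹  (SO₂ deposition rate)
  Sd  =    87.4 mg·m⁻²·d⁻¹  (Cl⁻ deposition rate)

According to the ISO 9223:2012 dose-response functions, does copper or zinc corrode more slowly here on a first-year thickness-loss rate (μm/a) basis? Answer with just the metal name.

copper: f(T) = -0.080·(T−10) [T>10 °C] = -1.4160
  sulphur-dioxide contribution → 0.09098 μm/a
  chloride contribution → 0.8352 μm/a
  total first-year rate 0.9261 μm/a
zinc: f(T) = -0.071·(T−10) [T>10 °C] = -1.2567
  sulphur-dioxide contribution → 0.3179 μm/a
  chloride contribution → 3.544 μm/a
  total first-year rate 3.861 μm/a
Ordering by μm/a: zinc (3.86) > copper (0.926)

copper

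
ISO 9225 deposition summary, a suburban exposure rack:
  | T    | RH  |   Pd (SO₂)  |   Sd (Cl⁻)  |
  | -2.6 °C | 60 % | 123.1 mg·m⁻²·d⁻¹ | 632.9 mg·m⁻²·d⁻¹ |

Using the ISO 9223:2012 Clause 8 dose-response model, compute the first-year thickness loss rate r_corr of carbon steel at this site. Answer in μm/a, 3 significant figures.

r_corr = 47.2 μm/a

carbon steel: T≤10 °C ⇒ hinge +0.150·(-2.6−10) = -1.8900
  Pd branch = 1.77·Pd^0.52·e^(0.02·RH+f) = 10.85 μm/a
  Sd branch = 0.102·Sd^0.62·e^(0.033·RH+0.04·T) = 36.32 μm/a
  sum: 10.85 + 36.32 → r_corr = 47.17 μm/a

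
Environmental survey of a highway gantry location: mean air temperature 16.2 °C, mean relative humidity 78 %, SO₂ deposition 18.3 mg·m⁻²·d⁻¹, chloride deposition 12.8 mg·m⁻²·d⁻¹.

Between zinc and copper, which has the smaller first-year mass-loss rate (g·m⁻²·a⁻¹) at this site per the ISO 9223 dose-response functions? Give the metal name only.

zinc

zinc: T>10 °C ⇒ hinge -0.071·(16.2−10) = -0.4402
  sulphur-dioxide contribution → 1.079 μm/a
  chloride contribution → 0.5536 μm/a
  total first-year rate 1.633 μm/a
  mass loss = 1.633 μm/a × 7.14 g/cm³ = 11.66 g·m⁻²·a⁻¹
copper: f(T) = -0.080·(T−10) [T>10 °C] = -0.4960
  sulphur-dioxide contribution → 0.6851 μm/a
  chloride contribution → 0.748 μm/a
  total first-year rate 1.433 μm/a
  mass loss = 1.433 μm/a × 8.96 g/cm³ = 12.84 g·m⁻²·a⁻¹
Ordering by g·m⁻²·a⁻¹: copper (12.8) > zinc (11.7)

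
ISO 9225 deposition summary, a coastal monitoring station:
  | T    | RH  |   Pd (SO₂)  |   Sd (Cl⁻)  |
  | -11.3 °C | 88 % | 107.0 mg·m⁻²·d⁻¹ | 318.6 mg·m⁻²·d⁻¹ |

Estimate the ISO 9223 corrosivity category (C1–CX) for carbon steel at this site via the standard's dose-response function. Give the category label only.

carbon steel: f(T) = +0.150·(T−10) [T≤10 °C] = -3.1950
  Pd branch = 1.77·Pd^0.52·e^(0.02·RH+f) = 4.787 μm/a
  Cl⁻ term: 0.102·318.6^0.62·exp(0.033·88+0.04·-11.3) = 42.22
  r_corr = 4.787 + 42.22 = 47.01 μm/a
ISO 9223 Table 2 (carbon steel): 25 < 47 ≤ 50 μm/a ⇒ C3

C3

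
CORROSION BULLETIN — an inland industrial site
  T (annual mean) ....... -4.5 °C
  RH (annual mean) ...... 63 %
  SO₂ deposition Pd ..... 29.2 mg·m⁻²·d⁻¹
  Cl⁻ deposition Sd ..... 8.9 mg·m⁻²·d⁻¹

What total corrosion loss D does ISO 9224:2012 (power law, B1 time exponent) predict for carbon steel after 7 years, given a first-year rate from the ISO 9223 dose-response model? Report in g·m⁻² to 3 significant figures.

D(7) = 146 g·m⁻²

carbon steel: T≤10 °C ⇒ hinge +0.150·(-4.5−10) = -2.1750
  SO₂ term: 1.77·29.2^0.52·exp(0.02·63-2.1750) = 4.098
  Sd branch = 0.102·Sd^0.62·e^(0.033·RH+0.04·T) = 2.642 μm/a
  r_corr = 4.098 + 2.642 = 6.74 μm/a
Long-term exponent b (ISO 9224 Table 2, B1) = 0.523
  D(7) = 6.74 × 7^0.523 = 6.74 × 2.767 = 18.65 μm
  Mass loss = 18.65 μm × 7.85 g/cm³ = 146.4 g·m⁻²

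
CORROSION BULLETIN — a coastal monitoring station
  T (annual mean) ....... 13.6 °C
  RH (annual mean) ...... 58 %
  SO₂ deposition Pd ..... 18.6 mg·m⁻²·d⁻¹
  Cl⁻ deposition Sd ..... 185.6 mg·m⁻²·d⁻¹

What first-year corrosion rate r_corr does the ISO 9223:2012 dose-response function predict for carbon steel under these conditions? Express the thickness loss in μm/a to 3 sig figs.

r_corr = 51.6 μm/a

carbon steel: f(T) = -0.054·(T−10) [T>10 °C] = -0.1944
  Pd branch = 1.77·Pd^0.52·e^(0.02·RH+f) = 21.26 μm/a
  Sd branch = 0.102·Sd^0.62·e^(0.033·RH+0.04·T) = 30.38 μm/a
  r_corr = 21.26 + 30.38 = 51.64 μm/a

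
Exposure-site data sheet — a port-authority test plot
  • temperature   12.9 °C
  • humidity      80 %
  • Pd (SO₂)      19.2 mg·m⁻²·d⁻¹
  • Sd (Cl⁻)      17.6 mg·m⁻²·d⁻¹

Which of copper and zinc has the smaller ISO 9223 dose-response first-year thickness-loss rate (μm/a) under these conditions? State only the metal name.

copper: f(T) = -0.080·(T−10) [T>10 °C] = -0.2320
  sulphur-dioxide contribution → 1.016 μm/a
  chloride contribution → 0.7452 μm/a
  ⇒ r_corr(copper) = 1.762 μm/a
zinc: f(T) = -0.071·(T−10) [T>10 °C] = -0.2059
  sulphur-dioxide contribution → 1.528 μm/a
  chloride contribution → 0.5095 μm/a
  total first-year rate 2.037 μm/a
Ordering by μm/a: zinc (2.04) > copper (1.76)

copper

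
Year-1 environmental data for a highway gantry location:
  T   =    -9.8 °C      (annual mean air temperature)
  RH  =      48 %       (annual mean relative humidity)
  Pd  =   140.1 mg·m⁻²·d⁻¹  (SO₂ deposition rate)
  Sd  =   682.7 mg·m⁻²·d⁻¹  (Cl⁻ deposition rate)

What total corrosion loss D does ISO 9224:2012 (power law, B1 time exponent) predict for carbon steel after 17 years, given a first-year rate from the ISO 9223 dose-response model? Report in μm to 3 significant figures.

carbon steel: T≤10 °C ⇒ hinge +0.150·(-9.8−10) = -2.9700
  sulphur-dioxide contribution → 3.099 μm/a
  chloride contribution → 19.21 μm/a
  total first-year rate 22.31 μm/a
Long-term exponent b (ISO 9224 Table 2, B1) = 0.523
  D(17) = 22.31 × 17^0.523 = 22.31 × 4.401 = 98.17 μm

D(17) = 98.2 μm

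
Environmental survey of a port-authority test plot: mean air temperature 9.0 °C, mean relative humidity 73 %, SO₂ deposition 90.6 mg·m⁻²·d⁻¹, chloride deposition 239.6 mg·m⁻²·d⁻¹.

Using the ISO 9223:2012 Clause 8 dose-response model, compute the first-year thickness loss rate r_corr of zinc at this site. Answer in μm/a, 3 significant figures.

r_corr = 4.12 μm/a

zinc: temperature factor f = +0.038·(-1.0) = -0.0380
  Pd branch = 0.0129·Pd^0.44·e^(0.046·RH+f) = 2.592 μm/a
  Cl⁻ term: 0.0175·239.6^0.57·exp(0.008·73+0.085·9.0) = 1.532
  sum: 2.592 + 1.532 → r_corr = 4.124 μm/a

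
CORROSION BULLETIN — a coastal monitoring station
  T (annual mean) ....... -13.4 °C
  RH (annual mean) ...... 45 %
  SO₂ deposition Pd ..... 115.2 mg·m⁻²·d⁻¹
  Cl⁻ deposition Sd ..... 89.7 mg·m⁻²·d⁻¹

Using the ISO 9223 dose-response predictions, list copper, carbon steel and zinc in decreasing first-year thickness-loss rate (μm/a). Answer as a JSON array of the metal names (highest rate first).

["carbon steel", "zinc", "copper"]

copper: f(T) = +0.126·(T−10) [T≤10 °C] = -2.9484
  sulphur-dioxide contribution → 0.01358 μm/a
  chloride contribution → 0.09044 μm/a
  total first-year rate 0.104 μm/a
carbon steel: f(T) = +0.150·(T−10) [T≤10 °C] = -3.5100
  sulphur-dioxide contribution → 1.536 μm/a
  chloride contribution → 4.28 μm/a
  total first-year rate 5.816 μm/a
zinc: f(T) = +0.038·(T−10) [T≤10 °C] = -0.8892
  sulphur-dioxide contribution → 0.3392 μm/a
  chloride contribution → 0.1042 μm/a
  total first-year rate 0.4434 μm/a
Ordering by μm/a: carbon steel (5.82) > zinc (0.443) > copper (0.104)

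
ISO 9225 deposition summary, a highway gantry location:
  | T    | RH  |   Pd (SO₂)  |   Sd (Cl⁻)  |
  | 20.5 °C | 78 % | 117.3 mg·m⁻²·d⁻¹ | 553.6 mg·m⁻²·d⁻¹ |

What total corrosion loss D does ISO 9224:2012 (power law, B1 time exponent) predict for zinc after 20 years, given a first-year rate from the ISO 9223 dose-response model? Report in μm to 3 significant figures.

zinc: temperature factor f = -0.071·(10.5) = -0.7455
  Pd branch = 0.0129·Pd^0.44·e^(0.046·RH+f) = 1.801 μm/a
  Cl⁻ term: 0.0175·553.6^0.57·exp(0.008·78+0.085·20.5) = 6.83
  sum: 1.801 + 6.83 → r_corr = 8.631 μm/a
ISO 9224: D(t) = r_corr · t^b with b = 0.813 (zinc, B1)
  D(20) = 8.631 × 20^0.813 = 8.631 × 11.42 = 98.58 μm

D(20) = 98.6 μm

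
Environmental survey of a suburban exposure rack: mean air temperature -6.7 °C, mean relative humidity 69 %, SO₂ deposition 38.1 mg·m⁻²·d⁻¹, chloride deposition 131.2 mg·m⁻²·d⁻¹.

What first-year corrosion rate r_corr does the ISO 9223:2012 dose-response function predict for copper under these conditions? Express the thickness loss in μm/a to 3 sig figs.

copper: temperature factor f = +0.126·(-16.7) = -2.1042
  sulphur-dioxide contribution → 0.09761 μm/a
  chloride contribution → 0.3302 μm/a
  total first-year rate 0.4278 μm/a

r_corr = 0.428 μm/a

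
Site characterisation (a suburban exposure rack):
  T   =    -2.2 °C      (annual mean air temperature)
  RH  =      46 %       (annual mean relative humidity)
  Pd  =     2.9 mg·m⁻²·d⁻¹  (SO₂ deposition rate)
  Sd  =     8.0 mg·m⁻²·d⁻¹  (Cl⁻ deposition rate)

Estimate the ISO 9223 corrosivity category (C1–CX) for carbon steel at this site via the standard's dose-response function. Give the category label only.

C2

carbon steel: f(T) = +0.150·(T−10) [T≤10 °C] = -1.8300
  Pd branch = 1.77·Pd^0.52·e^(0.02·RH+f) = 1.239 μm/a
  Sd branch = 0.102·Sd^0.62·e^(0.033·RH+0.04·T) = 1.547 μm/a
  r_corr = 1.239 + 1.547 = 2.787 μm/a
ISO 9223 Table 2 (carbon steel): 1.3 < 2.79 ≤ 25 μm/a ⇒ C2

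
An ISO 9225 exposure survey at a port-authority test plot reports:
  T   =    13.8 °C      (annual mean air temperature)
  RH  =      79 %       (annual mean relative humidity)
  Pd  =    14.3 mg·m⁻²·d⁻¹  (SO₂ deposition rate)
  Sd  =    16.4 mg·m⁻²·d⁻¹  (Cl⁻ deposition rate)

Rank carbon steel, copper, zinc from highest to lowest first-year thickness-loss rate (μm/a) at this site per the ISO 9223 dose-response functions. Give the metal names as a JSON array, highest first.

carbon steel: T>10 °C ⇒ hinge -0.054·(13.8−10) = -0.2052
  Pd branch = 1.77·Pd^0.52·e^(0.02·RH+f) = 27.91 μm/a
  Sd branch = 0.102·Sd^0.62·e^(0.033·RH+0.04·T) = 13.61 μm/a
  r_corr = 27.91 + 13.61 = 41.52 μm/a
copper: T>10 °C ⇒ hinge -0.080·(13.8−10) = -0.3040
  Pd branch = 0.0053·Pd^0.26·e^(0.059·RH+f) = 0.8258 μm/a
  Cl⁻ term: 0.01025·16.4^0.27·exp(0.036·79+0.049·13.8) = 0.7371
  sum: 0.8258 + 0.7371 → r_corr = 1.563 μm/a
zinc: f(T) = -0.071·(T−10) [T>10 °C] = -0.2698
  Pd branch = 0.0129·Pd^0.44·e^(0.046·RH+f) = 1.202 μm/a
  Cl⁻ term: 0.0175·16.4^0.57·exp(0.008·79+0.085·13.8) = 0.5241
  sum: 1.202 + 0.5241 → r_corr = 1.726 μm/a
Ordering by μm/a: carbon steel (41.5) > zinc (1.73) > copper (1.56)

["carbon steel", "zinc", "copper"]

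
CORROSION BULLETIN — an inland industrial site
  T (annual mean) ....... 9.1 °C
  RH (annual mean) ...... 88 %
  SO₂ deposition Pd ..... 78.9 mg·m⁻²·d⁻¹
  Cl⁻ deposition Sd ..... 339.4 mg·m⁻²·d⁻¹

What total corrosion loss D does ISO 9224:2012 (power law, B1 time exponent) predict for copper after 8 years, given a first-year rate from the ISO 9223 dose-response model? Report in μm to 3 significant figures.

D(8) = 17.9 μm

copper: temperature factor f = +0.126·(-0.9) = -0.1134
  Pd branch = 0.0053·Pd^0.26·e^(0.059·RH+f) = 2.649 μm/a
  Cl⁻ term: 0.01025·339.4^0.27·exp(0.036·88+0.049·9.1) = 1.834
  sum: 2.649 + 1.834 → r_corr = 4.484 μm/a
Long-term exponent b (ISO 9224 Table 2, B1) = 0.667
  D(8) = 4.484 × 8^0.667 = 4.484 × 4.003 = 17.95 μm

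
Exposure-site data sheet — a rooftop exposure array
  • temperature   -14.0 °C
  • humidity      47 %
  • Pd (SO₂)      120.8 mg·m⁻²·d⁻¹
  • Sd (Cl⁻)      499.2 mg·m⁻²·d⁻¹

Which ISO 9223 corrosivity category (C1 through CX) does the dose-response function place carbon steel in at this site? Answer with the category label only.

C2

carbon steel: temperature factor f = +0.150·(-24.0) = -3.6000
  Pd branch = 1.77·Pd^0.52·e^(0.02·RH+f) = 1.498 μm/a
  Cl⁻ term: 0.102·499.2^0.62·exp(0.033·47+0.04·-14.0) = 12.94
  r_corr = 1.498 + 12.94 = 14.44 μm/a
14.4 μm/a falls in (1.3, 25] for carbon steel → category C2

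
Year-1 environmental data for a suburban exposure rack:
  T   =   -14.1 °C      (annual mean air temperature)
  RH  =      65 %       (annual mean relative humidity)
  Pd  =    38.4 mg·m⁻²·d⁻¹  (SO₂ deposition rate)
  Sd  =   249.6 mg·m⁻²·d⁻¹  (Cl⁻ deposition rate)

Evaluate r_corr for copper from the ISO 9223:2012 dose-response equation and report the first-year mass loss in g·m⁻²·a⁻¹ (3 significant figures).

r_corr = 2.39 g·m⁻²·a⁻¹

copper: T≤10 °C ⇒ hinge +0.126·(-14.1−10) = -3.0366
  SO₂ term: 0.0053·38.4^0.26·exp(0.059·65-3.0366) = 0.0304
  Cl⁻ term: 0.01025·249.6^0.27·exp(0.036·65+0.049·-14.1) = 0.2367
  sum: 0.0304 + 0.2367 → r_corr = 0.2671 μm/a
Convert to mass loss: 0.2671 μm/a × 8.96 g/cm³ = 2.393 g·m⁻²·a⁻¹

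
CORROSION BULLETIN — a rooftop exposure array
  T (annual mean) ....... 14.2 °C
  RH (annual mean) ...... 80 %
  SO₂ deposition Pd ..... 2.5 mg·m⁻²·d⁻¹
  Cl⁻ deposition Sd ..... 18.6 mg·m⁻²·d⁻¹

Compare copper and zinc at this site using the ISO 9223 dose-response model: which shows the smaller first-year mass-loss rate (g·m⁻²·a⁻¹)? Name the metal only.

zinc

copper: temperature factor f = -0.080·(4.2) = -0.3360
  sulphur-dioxide contribution → 0.5391 μm/a
  chloride contribution → 0.8062 μm/a
  total first-year rate 1.345 μm/a
  mass loss = 1.345 μm/a × 8.96 g/cm³ = 12.05 g·m⁻²·a⁻¹
zinc: T>10 °C ⇒ hinge -0.071·(14.2−10) = -0.2982
  sulphur-dioxide contribution → 0.568 μm/a
  chloride contribution → 0.5872 μm/a
  ⇒ r_corr(zinc) = 1.155 μm/a
  mass loss = 1.155 μm/a × 7.14 g/cm³ = 8.249 g·m⁻²·a⁻¹
Ordering by g·m⁻²·a⁻¹: copper (12.1) > zinc (8.25)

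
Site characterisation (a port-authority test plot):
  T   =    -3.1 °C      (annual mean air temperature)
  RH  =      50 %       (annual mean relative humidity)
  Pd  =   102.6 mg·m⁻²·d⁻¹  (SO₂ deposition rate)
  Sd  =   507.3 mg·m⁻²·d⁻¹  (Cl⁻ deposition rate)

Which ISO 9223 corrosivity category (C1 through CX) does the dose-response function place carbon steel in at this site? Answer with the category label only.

carbon steel: f(T) = +0.150·(T−10) [T≤10 °C] = -1.9650
  sulphur-dioxide contribution → 7.493 μm/a
  chloride contribution → 22.32 μm/a
  total first-year rate 29.81 μm/a
29.8 μm/a falls in (25, 50] for carbon steel → category C3

C3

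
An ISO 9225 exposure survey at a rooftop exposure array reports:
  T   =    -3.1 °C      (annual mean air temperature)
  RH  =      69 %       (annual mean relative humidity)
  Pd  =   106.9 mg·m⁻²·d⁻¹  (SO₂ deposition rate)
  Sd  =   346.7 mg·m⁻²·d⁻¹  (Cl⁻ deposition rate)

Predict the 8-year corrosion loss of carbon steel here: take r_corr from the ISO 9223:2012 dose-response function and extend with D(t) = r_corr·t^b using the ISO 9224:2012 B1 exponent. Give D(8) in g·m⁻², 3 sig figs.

D(8) = 1.03e+03 g·m⁻²

carbon steel: f(T) = +0.150·(T−10) [T≤10 °C] = -1.9650
  SO₂ term: 1.77·106.9^0.52·exp(0.02·69-1.9650) = 11.19
  Cl⁻ term: 0.102·346.7^0.62·exp(0.033·69+0.04·-3.1) = 32.99
  r_corr = 11.19 + 32.99 = 44.19 μm/a
ISO 9224: D(t) = r_corr · t^b with b = 0.523 (carbon steel, B1)
  D(8) = 44.19 × 8^0.523 = 44.19 × 2.967 = 131.1 μm
  Mass loss = 131.1 μm × 7.85 g/cm³ = 1029 g·m⁻²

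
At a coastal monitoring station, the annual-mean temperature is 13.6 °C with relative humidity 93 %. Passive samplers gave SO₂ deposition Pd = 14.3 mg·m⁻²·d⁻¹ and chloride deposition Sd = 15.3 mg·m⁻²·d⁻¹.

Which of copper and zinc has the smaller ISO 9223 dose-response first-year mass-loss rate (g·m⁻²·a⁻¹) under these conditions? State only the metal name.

zinc

copper: temperature factor f = -0.080·(3.6) = -0.2880
  sulphur-dioxide contribution → 1.917 μm/a
  chloride contribution → 1.186 μm/a
  total first-year rate 3.103 μm/a
  mass loss = 3.103 μm/a × 8.96 g/cm³ = 27.8 g·m⁻²·a⁻¹
zinc: T>10 °C ⇒ hinge -0.071·(13.6−10) = -0.2556
  sulphur-dioxide contribution → 2.322 μm/a
  chloride contribution → 0.554 μm/a
  ⇒ r_corr(zinc) = 2.876 μm/a
  mass loss = 2.876 μm/a × 7.14 g/cm³ = 20.53 g·m⁻²·a⁻¹
Ordering by g·m⁻²·a⁻¹: copper (27.8) > zinc (20.5)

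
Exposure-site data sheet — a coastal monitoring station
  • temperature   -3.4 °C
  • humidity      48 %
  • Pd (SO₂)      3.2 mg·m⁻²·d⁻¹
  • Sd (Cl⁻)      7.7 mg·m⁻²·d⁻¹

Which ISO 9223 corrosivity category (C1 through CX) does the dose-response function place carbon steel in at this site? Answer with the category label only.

carbon steel: temperature factor f = +0.150·(-13.4) = -2.0100
  Pd branch = 1.77·Pd^0.52·e^(0.02·RH+f) = 1.134 μm/a
  Sd branch = 0.102·Sd^0.62·e^(0.033·RH+0.04·T) = 1.538 μm/a
  r_corr = 1.134 + 1.538 = 2.673 μm/a
2.67 μm/a falls in (1.3, 25] for carbon steel → category C2

C2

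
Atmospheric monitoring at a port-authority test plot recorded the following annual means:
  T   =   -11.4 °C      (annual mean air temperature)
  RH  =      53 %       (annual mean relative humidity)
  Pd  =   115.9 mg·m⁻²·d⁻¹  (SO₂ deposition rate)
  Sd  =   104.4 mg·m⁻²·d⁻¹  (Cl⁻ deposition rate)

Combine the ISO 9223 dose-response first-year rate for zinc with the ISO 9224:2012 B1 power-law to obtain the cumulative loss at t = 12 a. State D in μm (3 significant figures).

D(12) = 5.08 μm

zinc: temperature factor f = +0.038·(-21.4) = -0.8132
  SO₂ term: 0.0129·115.9^0.44·exp(0.046·53-0.8132) = 0.5302
  Cl⁻ term: 0.0175·104.4^0.57·exp(0.008·53+0.085·-11.4) = 0.1436
  sum: 0.5302 + 0.1436 → r_corr = 0.6737 μm/a
ISO 9224: D(t) = r_corr · t^b with b = 0.813 (zinc, B1)
  D(12) = 0.6737 × 12^0.813 = 0.6737 × 7.54 = 5.08 μm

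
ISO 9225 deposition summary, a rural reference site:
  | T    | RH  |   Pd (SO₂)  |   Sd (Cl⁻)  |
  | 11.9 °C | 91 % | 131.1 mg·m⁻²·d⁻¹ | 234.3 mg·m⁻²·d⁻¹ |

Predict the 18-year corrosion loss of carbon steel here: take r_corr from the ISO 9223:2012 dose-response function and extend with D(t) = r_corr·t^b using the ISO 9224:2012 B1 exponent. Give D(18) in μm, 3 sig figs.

carbon steel: temperature factor f = -0.054·(1.9) = -0.1026
  Pd branch = 1.77·Pd^0.52·e^(0.02·RH+f) = 124.4 μm/a
  Cl⁻ term: 0.102·234.3^0.62·exp(0.033·91+0.04·11.9) = 97.45
  sum: 124.4 + 97.45 → r_corr = 221.9 μm/a
Power-law: D(18) = r_corr · 18^0.523
  D(18) = 221.9 × 18^0.523 = 221.9 × 4.534 = 1006 μm

D(18) = 1.01e+03 μm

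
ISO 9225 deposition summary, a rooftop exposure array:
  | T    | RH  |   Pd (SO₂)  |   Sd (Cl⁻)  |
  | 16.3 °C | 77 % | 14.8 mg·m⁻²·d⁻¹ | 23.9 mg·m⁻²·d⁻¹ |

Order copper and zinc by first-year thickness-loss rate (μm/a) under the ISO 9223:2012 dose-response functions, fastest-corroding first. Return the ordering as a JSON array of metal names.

["zinc", "copper"]

copper: f(T) = -0.080·(T−10) [T>10 °C] = -0.5040
  Pd branch = 0.0053·Pd^0.26·e^(0.059·RH+f) = 0.6063 μm/a
  Sd branch = 0.01025·Sd^0.27·e^(0.036·RH+0.049·T) = 0.8583 μm/a
  sum: 0.6063 + 0.8583 → r_corr = 1.465 μm/a
zinc: T>10 °C ⇒ hinge -0.071·(16.3−10) = -0.4473
  SO₂ term: 0.0129·14.8^0.44·exp(0.046·77-0.4473) = 0.9322
  Cl⁻ term: 0.0175·23.9^0.57·exp(0.008·77+0.085·16.3) = 0.7906
  r_corr = 0.9322 + 0.7906 = 1.723 μm/a
Ordering by μm/a: zinc (1.72) > copper (1.46)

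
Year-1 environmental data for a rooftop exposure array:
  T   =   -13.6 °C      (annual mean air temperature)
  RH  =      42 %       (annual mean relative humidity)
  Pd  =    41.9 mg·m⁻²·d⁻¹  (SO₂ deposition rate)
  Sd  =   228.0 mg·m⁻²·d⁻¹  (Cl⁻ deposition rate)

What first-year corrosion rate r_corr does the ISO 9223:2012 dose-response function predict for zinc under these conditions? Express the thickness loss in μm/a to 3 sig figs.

zinc: temperature factor f = +0.038·(-23.6) = -0.8968
  Pd branch = 0.0129·Pd^0.44·e^(0.046·RH+f) = 0.1879 μm/a
  Sd branch = 0.0175·Sd^0.57·e^(0.008·RH+0.085·T) = 0.1702 μm/a
  sum: 0.1879 + 0.1702 → r_corr = 0.3581 μm/a

r_corr = 0.358 μm/a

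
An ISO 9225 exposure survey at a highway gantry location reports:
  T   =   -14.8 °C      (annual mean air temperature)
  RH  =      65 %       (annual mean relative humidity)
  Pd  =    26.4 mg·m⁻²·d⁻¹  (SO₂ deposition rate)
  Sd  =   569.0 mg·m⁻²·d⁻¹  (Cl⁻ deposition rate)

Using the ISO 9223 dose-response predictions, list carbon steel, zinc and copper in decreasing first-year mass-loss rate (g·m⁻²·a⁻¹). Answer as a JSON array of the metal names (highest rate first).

["carbon steel", "zinc", "copper"]

carbon steel: temperature factor f = +0.150·(-24.8) = -3.7200
  sulphur-dioxide contribution → 0.8634 μm/a
  chloride contribution → 24.62 μm/a
  ⇒ r_corr(carbon steel) = 25.48 μm/a
  mass loss = 25.48 μm/a × 7.85 g/cm³ = 200 g·m⁻²·a⁻¹
zinc: T≤10 °C ⇒ hinge +0.038·(-14.8−10) = -0.9424
  sulphur-dioxide contribution → 0.422 μm/a
  chloride contribution → 0.3111 μm/a
  total first-year rate 0.7332 μm/a
  mass loss = 0.7332 μm/a × 7.14 g/cm³ = 5.235 g·m⁻²·a⁻¹
copper: f(T) = +0.126·(T−10) [T≤10 °C] = -3.1248
  sulphur-dioxide contribution → 0.02525 μm/a
  chloride contribution → 0.2857 μm/a
  ⇒ r_corr(copper) = 0.3109 μm/a
  mass loss = 0.3109 μm/a × 8.96 g/cm³ = 2.786 g·m⁻²·a⁻¹
Ordering by g·m⁻²·a⁻¹: carbon steel (200) > zinc (5.23) > copper (2.79)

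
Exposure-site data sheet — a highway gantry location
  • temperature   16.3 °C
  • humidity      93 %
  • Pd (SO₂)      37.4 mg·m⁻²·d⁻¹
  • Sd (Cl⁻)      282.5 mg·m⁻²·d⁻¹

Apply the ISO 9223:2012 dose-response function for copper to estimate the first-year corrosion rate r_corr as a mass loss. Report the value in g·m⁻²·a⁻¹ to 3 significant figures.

r_corr = 44.4 g·m⁻²·a⁻¹

copper: temperature factor f = -0.080·(6.3) = -0.5040
  sulphur-dioxide contribution → 1.983 μm/a
  chloride contribution → 2.974 μm/a
  total first-year rate 4.957 μm/a
Convert to mass loss: 4.957 μm/a × 8.96 g/cm³ = 44.42 g·m⁻²·a⁻¹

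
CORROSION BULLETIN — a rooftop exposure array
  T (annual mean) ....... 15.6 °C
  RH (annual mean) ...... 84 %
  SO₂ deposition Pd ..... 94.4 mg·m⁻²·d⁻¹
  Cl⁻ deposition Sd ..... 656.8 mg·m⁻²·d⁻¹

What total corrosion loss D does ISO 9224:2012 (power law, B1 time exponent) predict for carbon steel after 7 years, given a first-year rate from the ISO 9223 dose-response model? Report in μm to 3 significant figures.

carbon steel: temperature factor f = -0.054·(5.6) = -0.3024
  sulphur-dioxide contribution → 74.69 μm/a
  chloride contribution → 169.9 μm/a
  total first-year rate 244.6 μm/a
Power-law: D(7) = r_corr · 7^0.523
  D(7) = 244.6 × 7^0.523 = 244.6 × 2.767 = 676.8 μm

D(7) = 677 μm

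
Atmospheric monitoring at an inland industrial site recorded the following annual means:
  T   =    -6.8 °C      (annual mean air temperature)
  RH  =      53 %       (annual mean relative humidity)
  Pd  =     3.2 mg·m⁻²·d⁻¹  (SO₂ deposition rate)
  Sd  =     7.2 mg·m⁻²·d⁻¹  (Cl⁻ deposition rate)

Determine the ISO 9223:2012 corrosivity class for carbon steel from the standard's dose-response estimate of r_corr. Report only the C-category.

C2

carbon steel: T≤10 °C ⇒ hinge +0.150·(-6.8−10) = -2.5200
  Pd branch = 1.77·Pd^0.52·e^(0.02·RH+f) = 0.7526 μm/a
  Sd branch = 0.102·Sd^0.62·e^(0.033·RH+0.04·T) = 1.519 μm/a
  sum: 0.7526 + 1.519 → r_corr = 2.272 μm/a
2.27 μm/a falls in (1.3, 25] for carbon steel → category C2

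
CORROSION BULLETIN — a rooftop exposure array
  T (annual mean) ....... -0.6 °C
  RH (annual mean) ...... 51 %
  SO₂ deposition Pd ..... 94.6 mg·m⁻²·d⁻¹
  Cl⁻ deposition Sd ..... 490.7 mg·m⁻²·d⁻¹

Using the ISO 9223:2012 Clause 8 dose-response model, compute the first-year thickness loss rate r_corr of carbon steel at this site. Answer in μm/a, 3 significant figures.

r_corr = 35.6 μm/a

carbon steel: T≤10 °C ⇒ hinge +0.150·(-0.6−10) = -1.5900
  Pd branch = 1.77·Pd^0.52·e^(0.02·RH+f) = 10.66 μm/a
  Cl⁻ term: 0.102·490.7^0.62·exp(0.033·51+0.04·-0.6) = 24.97
  r_corr = 10.66 + 24.97 = 35.63 μm/a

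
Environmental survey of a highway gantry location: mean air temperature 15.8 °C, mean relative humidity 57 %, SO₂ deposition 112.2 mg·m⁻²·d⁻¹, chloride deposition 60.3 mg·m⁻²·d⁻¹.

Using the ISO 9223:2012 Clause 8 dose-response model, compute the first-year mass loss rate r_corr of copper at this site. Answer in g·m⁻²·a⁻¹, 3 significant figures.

r_corr = 7.63 g·m⁻²·a⁻¹

copper: T>10 °C ⇒ hinge -0.080·(15.8−10) = -0.4640
  Pd branch = 0.0053·Pd^0.26·e^(0.059·RH+f) = 0.3283 μm/a
  Sd branch = 0.01025·Sd^0.27·e^(0.036·RH+0.049·T) = 0.5234 μm/a
  r_corr = 0.3283 + 0.5234 = 0.8517 μm/a
Convert to mass loss: 0.8517 μm/a × 8.96 g/cm³ = 7.631 g·m⁻²·a⁻¹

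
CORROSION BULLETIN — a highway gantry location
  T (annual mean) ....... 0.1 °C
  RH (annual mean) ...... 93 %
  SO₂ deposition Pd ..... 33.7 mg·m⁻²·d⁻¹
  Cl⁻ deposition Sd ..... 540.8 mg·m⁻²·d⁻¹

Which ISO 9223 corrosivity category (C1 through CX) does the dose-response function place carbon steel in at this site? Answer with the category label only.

C5

carbon steel: f(T) = +0.150·(T−10) [T≤10 °C] = -1.4850
  SO₂ term: 1.77·33.7^0.52·exp(0.02·93-1.4850) = 16.04
  Sd branch = 0.102·Sd^0.62·e^(0.033·RH+0.04·T) = 109.1 μm/a
  r_corr = 16.04 + 109.1 = 125.1 μm/a
ISO 9223 Table 2 (carbon steel): 80 < 125 ≤ 200 μm/a ⇒ C5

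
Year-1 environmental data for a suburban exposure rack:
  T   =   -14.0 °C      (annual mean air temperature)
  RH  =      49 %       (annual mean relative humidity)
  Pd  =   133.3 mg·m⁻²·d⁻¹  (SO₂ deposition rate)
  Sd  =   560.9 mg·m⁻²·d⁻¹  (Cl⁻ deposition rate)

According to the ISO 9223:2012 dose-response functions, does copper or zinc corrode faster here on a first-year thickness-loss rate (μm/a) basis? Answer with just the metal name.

copper: T≤10 °C ⇒ hinge +0.126·(-14.0−10) = -3.0240
  Pd branch = 0.0053·Pd^0.26·e^(0.059·RH+f) = 0.01656 μm/a
  Sd branch = 0.01025·Sd^0.27·e^(0.036·RH+0.049·T) = 0.1664 μm/a
  r_corr = 0.01656 + 0.1664 = 0.1829 μm/a
zinc: f(T) = +0.038·(T−10) [T≤10 °C] = -0.9120
  Pd branch = 0.0129·Pd^0.44·e^(0.046·RH+f) = 0.425 μm/a
  Sd branch = 0.0175·Sd^0.57·e^(0.008·RH+0.085·T) = 0.2906 μm/a
  r_corr = 0.425 + 0.2906 = 0.7156 μm/a
Ordering by μm/a: zinc (0.716) > copper (0.183)

zinc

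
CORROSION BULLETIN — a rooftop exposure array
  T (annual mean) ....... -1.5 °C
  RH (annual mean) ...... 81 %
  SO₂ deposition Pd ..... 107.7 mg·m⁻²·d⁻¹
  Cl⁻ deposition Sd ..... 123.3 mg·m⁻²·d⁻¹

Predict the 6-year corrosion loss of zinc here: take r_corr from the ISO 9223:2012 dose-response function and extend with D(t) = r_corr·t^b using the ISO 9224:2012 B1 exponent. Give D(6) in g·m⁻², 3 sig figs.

zinc: temperature factor f = +0.038·(-11.5) = -0.4370
  sulphur-dioxide contribution → 2.711 μm/a
  chloride contribution → 0.4581 μm/a
  ⇒ r_corr(zinc) = 3.169 μm/a
Long-term exponent b (ISO 9224 Table 2, B1) = 0.813
  D(6) = 3.169 × 6^0.813 = 3.169 × 4.292 = 13.6 μm
  Mass loss = 13.6 μm × 7.14 g/cm³ = 97.12 g·m⁻²

D(6) = 97.1 g·m⁻²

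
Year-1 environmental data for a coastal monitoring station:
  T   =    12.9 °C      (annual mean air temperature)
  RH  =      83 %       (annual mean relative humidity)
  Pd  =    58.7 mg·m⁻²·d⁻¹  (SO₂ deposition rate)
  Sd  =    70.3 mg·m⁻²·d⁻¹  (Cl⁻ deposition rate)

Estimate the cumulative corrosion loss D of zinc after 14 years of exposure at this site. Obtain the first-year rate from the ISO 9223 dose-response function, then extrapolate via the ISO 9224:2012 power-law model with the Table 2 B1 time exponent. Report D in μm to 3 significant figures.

zinc: f(T) = -0.071·(T−10) [T>10 °C] = -0.2059
  SO₂ term: 0.0129·58.7^0.44·exp(0.046·83-0.2059) = 2.868
  Sd branch = 0.0175·Sd^0.57·e^(0.008·RH+0.085·T) = 1.149 μm/a
  r_corr = 2.868 + 1.149 = 4.017 μm/a
Long-term exponent b (ISO 9224 Table 2, B1) = 0.813
  D(14) = 4.017 × 14^0.813 = 4.017 × 8.547 = 34.33 μm

D(14) = 34.3 μm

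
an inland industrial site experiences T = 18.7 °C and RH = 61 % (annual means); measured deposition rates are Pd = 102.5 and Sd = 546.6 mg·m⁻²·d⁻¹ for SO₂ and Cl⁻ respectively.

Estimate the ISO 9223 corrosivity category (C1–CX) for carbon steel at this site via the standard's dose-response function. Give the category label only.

carbon steel: f(T) = -0.054·(T−10) [T>10 °C] = -0.4698
  Pd branch = 1.77·Pd^0.52·e^(0.02·RH+f) = 41.63 μm/a
  Cl⁻ term: 0.102·546.6^0.62·exp(0.033·61+0.04·18.7) = 80.36
  sum: 41.63 + 80.36 → r_corr = 122 μm/a
Category bounds: 80…200 μm/a bracket r_corr ⇒ C5

C5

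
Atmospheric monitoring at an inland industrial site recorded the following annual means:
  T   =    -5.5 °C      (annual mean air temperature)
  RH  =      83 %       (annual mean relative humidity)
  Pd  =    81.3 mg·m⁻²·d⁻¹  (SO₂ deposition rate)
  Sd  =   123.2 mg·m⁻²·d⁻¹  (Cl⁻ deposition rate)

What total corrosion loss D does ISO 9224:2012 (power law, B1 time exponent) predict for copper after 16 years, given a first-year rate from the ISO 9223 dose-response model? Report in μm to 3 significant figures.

copper: T≤10 °C ⇒ hinge +0.126·(-5.5−10) = -1.9530
  SO₂ term: 0.0053·81.3^0.26·exp(0.059·83-1.9530) = 0.3158
  Sd branch = 0.01025·Sd^0.27·e^(0.036·RH+0.049·T) = 0.5699 μm/a
  r_corr = 0.3158 + 0.5699 = 0.8858 μm/a
Long-term exponent b (ISO 9224 Table 2, B1) = 0.667
  D(16) = 0.8858 × 16^0.667 = 0.8858 × 6.355 = 5.629 μm

D(16) = 5.63 μm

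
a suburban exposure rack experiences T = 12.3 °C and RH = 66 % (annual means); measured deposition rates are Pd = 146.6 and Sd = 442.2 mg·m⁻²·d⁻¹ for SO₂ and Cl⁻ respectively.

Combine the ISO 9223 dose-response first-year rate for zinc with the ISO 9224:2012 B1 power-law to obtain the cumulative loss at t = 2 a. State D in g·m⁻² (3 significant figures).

zinc: T>10 °C ⇒ hinge -0.071·(12.3−10) = -0.1633
  SO₂ term: 0.0129·146.6^0.44·exp(0.046·66-0.1633) = 2.048
  Sd branch = 0.0175·Sd^0.57·e^(0.008·RH+0.085·T) = 2.719 μm/a
  r_corr = 2.048 + 2.719 = 4.767 μm/a
Power-law: D(2) = r_corr · 2^0.813
  D(2) = 4.767 × 2^0.813 = 4.767 × 1.757 = 8.375 μm
  Mass loss = 8.375 μm × 7.14 g/cm³ = 59.79 g·m⁻²

D(2) = 59.8 g·m⁻²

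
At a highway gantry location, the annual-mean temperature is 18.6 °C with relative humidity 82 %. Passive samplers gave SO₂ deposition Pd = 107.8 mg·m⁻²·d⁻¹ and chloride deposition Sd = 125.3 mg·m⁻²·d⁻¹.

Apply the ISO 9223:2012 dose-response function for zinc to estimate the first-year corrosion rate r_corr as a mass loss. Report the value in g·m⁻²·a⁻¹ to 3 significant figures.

zinc: T>10 °C ⇒ hinge -0.071·(18.6−10) = -0.6106
  sulphur-dioxide contribution → 2.387 μm/a
  chloride contribution → 2.573 μm/a
  ⇒ r_corr(zinc) = 4.96 μm/a
Convert to mass loss: 4.96 μm/a × 7.14 g/cm³ = 35.41 g·m⁻²·a⁻¹

r_corr = 35.4 g·m⁻²·a⁻¹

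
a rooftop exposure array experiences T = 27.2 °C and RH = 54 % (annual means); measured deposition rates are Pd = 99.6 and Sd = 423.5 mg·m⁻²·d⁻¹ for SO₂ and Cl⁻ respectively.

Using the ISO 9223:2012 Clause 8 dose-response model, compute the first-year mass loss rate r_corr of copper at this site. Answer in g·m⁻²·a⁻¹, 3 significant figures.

r_corr = 13.4 g·m⁻²·a⁻¹

copper: temperature factor f = -0.080·(17.2) = -1.3760
  sulphur-dioxide contribution → 0.1071 μm/a
  chloride contribution → 1.39 μm/a
  total first-year rate 1.497 μm/a
Convert to mass loss: 1.497 μm/a × 8.96 g/cm³ = 13.42 g·m⁻²·a⁻¹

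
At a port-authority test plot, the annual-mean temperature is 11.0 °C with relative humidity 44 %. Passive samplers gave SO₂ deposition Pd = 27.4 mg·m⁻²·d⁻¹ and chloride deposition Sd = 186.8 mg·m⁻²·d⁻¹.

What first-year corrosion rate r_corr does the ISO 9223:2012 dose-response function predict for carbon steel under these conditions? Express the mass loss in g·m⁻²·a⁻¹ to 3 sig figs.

r_corr = 313 g·m⁻²·a⁻¹

carbon steel: T>10 °C ⇒ hinge -0.054·(11.0−10) = -0.0540
  sulphur-dioxide contribution → 22.61 μm/a
  chloride contribution → 17.32 μm/a
  ⇒ r_corr(carbon steel) = 39.93 μm/a
Convert to mass loss: 39.93 μm/a × 7.85 g/cm³ = 313.5 g·m⁻²·a⁻¹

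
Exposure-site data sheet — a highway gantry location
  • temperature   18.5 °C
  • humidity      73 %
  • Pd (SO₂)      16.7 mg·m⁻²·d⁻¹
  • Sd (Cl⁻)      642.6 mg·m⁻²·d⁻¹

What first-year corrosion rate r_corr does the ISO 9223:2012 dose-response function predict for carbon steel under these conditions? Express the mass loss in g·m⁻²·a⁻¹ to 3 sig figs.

r_corr = 1.19e+03 g·m⁻²·a⁻¹

carbon steel: temperature factor f = -0.054·(8.5) = -0.4590
  sulphur-dioxide contribution → 20.82 μm/a
  chloride contribution → 131 μm/a
  total first-year rate 151.8 μm/a
Convert to mass loss: 151.8 μm/a × 7.85 g/cm³ = 1191 g·m⁻²·a⁻¹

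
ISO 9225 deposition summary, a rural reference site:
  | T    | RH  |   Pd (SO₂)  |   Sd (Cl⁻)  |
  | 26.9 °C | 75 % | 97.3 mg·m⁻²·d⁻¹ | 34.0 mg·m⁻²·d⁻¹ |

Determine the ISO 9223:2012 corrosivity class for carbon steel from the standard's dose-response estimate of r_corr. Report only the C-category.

C4

carbon steel: f(T) = -0.054·(T−10) [T>10 °C] = -0.9126
  SO₂ term: 1.77·97.3^0.52·exp(0.02·75-0.9126) = 34.43
  Cl⁻ term: 0.102·34.0^0.62·exp(0.033·75+0.04·26.9) = 31.64
  r_corr = 34.43 + 31.64 = 66.07 μm/a
Category bounds: 50…80 μm/a bracket r_corr ⇒ C4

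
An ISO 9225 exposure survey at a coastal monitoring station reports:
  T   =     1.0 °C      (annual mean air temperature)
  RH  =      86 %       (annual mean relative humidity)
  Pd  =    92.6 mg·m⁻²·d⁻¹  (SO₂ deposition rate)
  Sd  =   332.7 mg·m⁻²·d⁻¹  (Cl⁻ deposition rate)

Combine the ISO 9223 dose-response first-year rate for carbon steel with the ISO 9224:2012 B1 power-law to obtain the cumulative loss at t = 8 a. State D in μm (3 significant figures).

D(8) = 277 μm

carbon steel: f(T) = +0.150·(T−10) [T≤10 °C] = -1.3500
  sulphur-dioxide contribution → 27 μm/a
  chloride contribution → 66.4 μm/a
  ⇒ r_corr(carbon steel) = 93.4 μm/a
Power-law: D(8) = r_corr · 8^0.523
  D(8) = 93.4 × 8^0.523 = 93.4 × 2.967 = 277.1 μm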